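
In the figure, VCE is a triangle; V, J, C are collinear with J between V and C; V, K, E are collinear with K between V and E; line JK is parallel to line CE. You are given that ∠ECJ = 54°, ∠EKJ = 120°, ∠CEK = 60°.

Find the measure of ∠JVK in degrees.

∠JVK = 66°

1. ∠ECV = 54°  [J on ray CV]
2. ∠JKV = 60°  [linear pair at K on VE]
3. ∠KJV = 54°  [JK∥CE, corresponding at J]
4. ∠JVK = 66°  [△VJK]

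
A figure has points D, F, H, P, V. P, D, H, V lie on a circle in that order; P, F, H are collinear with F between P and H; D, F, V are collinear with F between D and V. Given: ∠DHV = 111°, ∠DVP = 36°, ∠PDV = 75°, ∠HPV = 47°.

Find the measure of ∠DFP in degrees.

∠DFP = 83°

1. ∠DHP = 36°  [same arc PD]
2. ∠HDV = 47°  [same arc HV]
3. ∠DFH = 97°  [△DFH]
4. ∠DFP = 83°  [linear pair at F on PH]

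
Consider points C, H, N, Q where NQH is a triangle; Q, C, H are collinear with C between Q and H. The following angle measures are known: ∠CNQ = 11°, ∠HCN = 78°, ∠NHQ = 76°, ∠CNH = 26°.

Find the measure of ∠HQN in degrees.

1. ∠NCQ = 102°  [linear pair at C on QH]
2. ∠CQN = 67°  [△NQC]
3. ∠HQN = 67°  [C on ray QH]

∠HQN = 67°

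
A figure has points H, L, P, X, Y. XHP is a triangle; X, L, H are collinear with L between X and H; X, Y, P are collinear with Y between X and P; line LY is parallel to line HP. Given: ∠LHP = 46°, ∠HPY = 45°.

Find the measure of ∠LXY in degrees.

∠LXY = 89°

1. ∠PHX = 46°  [L on ray HX]
2. ∠HPX = 45°  [Y on ray PX]
3. ∠HXP = 89°  [△XHP]
4. ∠LXY = 89°  [L on XH, Y on XP]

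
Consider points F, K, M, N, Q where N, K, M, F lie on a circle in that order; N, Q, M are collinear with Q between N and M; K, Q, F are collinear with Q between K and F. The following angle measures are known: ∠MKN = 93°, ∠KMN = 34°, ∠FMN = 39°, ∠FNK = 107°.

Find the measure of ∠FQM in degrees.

∠FQM = 88°

1. ∠KNM = 53°  [△NKM]
2. ∠KFM = 53°  [same arc KM]
3. ∠FQM = 88°  [△MQF]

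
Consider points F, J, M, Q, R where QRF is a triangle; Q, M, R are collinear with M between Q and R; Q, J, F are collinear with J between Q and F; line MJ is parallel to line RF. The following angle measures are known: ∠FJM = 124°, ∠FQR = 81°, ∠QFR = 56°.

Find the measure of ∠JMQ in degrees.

∠JMQ = 43°

1. ∠MJQ = 56°  [linear pair at J on QF]
2. ∠JQM = 81°  [M on QR, J on QF]
3. ∠JMQ = 43°  [△QMJ]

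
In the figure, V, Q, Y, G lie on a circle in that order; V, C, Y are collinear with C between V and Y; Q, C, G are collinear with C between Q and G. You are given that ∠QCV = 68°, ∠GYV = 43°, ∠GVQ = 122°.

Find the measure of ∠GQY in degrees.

∠GQY = 53°

1. ∠GCY = 68°  [vertical angles at C]
2. ∠QGY = 69°  [△YCG]
3. ∠GYQ = 58°  [cyclic VQYG, opposite ∠V+∠Y]
4. ∠GQY = 53°  [△QYG]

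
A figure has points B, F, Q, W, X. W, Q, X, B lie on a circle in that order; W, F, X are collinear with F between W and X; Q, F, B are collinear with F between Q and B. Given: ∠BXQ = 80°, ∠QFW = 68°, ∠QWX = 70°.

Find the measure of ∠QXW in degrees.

∠QXW = 38°

1. ∠BWQ = 100°  [cyclic WQXB, opposite ∠W+∠X]
2. ∠BQW = 42°  [△WFQ]
3. ∠QBW = 38°  [△WQB]
4. ∠QXW = 38°  [same arc WQ]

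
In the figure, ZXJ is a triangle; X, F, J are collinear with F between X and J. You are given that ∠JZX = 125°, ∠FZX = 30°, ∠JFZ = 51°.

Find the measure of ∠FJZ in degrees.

1. ∠XFZ = 129°  [linear pair at F on XJ]
2. ∠FXZ = 21°  [△ZXF]
3. ∠JXZ = 21°  [F on ray XJ]
4. ∠XJZ = 34°  [△ZXJ]
5. ∠FJZ = 34°  [F on ray JX]

∠FJZ = 34°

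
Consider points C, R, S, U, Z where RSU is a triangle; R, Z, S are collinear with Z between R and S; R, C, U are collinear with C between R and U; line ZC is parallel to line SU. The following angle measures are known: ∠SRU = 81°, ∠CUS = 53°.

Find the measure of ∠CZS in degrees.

∠CZS = 134°

1. ∠RUS = 53°  [C on ray UR]
2. ∠RSU = 46°  [△RSU]
3. ∠CZR = 46°  [ZC∥SU, corresponding at Z]
4. ∠CZS = 134°  [linear pair at Z on RS]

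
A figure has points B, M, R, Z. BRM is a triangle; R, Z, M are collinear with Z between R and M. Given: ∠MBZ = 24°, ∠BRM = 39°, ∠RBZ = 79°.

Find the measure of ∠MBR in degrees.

1. ∠BRZ = 39°  [Z on ray RM]
2. ∠BZR = 62°  [△BRZ]
3. ∠BZM = 118°  [linear pair at Z on RM]
4. ∠BMZ = 38°  [△BZM]
5. ∠BMR = 38°  [Z on ray MR]
6. ∠MBR = 103°  [△BRM]

∠MBR = 103°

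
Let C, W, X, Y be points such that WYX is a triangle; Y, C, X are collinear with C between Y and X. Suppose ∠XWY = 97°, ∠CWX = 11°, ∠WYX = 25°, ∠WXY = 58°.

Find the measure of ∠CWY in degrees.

∠CWY = 86°

1. ∠CYW = 25°  [C on ray YX]
2. ∠CXW = 58°  [C on ray XY]
3. ∠WCX = 111°  [△WCX]
4. ∠WCY = 69°  [linear pair at C on YX]
5. ∠CWY = 86°  [△WYC]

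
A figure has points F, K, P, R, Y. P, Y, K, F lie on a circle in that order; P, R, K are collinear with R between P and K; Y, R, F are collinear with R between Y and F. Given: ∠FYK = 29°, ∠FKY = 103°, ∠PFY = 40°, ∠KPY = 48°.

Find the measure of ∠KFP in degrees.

∠KFP = 88°

1. ∠PKY = 40°  [same arc PY]
2. ∠KYP = 92°  [△PYK]
3. ∠KFP = 88°  [cyclic PYKF, opposite ∠Y+∠F]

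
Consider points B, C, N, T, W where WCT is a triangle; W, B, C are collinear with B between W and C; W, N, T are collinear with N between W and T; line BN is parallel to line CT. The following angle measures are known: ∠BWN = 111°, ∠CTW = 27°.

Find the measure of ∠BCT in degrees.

1. ∠CWT = 111°  [B on WC, N on WT]
2. ∠TCW = 42°  [△WCT]
3. ∠BCT = 42°  [B on ray CW]

∠BCT = 42°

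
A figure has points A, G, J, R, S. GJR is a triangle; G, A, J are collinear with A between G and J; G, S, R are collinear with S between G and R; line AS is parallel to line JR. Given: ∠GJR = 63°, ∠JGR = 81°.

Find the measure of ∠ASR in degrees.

1. ∠GRJ = 36°  [△GJR]
2. ∠ASG = 36°  [AS∥JR, corresponding at S]
3. ∠ASR = 144°  [linear pair at S on GR]

∠ASR = 144°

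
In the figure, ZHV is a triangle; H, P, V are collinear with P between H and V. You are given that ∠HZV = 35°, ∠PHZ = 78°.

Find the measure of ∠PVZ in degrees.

∠PVZ = 67°

1. ∠VHZ = 78°  [P on ray HV]
2. ∠HVZ = 67°  [△ZHV]
3. ∠PVZ = 67°  [P on ray VH]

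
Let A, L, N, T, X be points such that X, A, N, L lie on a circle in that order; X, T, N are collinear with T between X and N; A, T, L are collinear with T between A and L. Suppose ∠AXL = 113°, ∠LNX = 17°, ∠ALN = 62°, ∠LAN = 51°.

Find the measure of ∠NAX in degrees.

1. ∠LXN = 51°  [same arc NL]
2. ∠NLX = 112°  [△XNL]
3. ∠NAX = 68°  [cyclic XANL, opposite ∠A+∠L]

∠NAX = 68°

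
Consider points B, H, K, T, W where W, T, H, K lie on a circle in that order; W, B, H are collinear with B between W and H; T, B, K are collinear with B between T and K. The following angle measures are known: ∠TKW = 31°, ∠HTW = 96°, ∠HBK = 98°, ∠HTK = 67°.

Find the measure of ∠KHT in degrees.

1. ∠THW = 31°  [same arc WT]
2. ∠HWT = 53°  [△WTH]
3. ∠HKT = 53°  [same arc TH]
4. ∠KHT = 60°  [△THK]

∠KHT = 60°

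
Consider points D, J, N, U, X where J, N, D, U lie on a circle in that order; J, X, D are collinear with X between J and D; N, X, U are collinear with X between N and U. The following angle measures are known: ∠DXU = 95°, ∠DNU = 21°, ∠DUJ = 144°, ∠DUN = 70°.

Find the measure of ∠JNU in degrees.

1. ∠JXN = 95°  [vertical angles at X]
2. ∠DJN = 70°  [same arc ND]
3. ∠JNU = 15°  [△JXN]

∠JNU = 15°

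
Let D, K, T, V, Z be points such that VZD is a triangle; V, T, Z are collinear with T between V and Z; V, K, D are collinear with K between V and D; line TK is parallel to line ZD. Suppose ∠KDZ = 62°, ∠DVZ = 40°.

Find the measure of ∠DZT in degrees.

∠DZT = 78°

1. ∠VDZ = 62°  [K on ray DV]
2. ∠DZV = 78°  [△VZD]
3. ∠DZT = 78°  [T on ray ZV]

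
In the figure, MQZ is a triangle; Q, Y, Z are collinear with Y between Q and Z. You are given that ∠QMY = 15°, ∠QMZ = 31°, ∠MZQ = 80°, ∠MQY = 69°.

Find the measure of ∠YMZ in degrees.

1. ∠MYQ = 96°  [△MQY]
2. ∠MZY = 80°  [Y on ray ZQ]
3. ∠MYZ = 84°  [linear pair at Y on QZ]
4. ∠YMZ = 16°  [△MYZ]

∠YMZ = 16°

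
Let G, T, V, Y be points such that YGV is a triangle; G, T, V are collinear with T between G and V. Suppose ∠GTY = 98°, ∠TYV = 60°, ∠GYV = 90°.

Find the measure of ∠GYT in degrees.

∠GYT = 30°

1. ∠VTY = 82°  [linear pair at T on GV]
2. ∠TVY = 38°  [△YTV]
3. ∠GVY = 38°  [T on ray VG]
4. ∠VGY = 52°  [△YGV]
5. ∠TGY = 52°  [T on ray GV]
6. ∠GYT = 30°  [△YGT]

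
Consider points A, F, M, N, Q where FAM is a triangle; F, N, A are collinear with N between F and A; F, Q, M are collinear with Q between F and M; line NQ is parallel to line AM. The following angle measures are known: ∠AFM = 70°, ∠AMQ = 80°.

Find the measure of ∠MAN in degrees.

∠MAN = 30°

1. ∠AMF = 80°  [Q on ray MF]
2. ∠FAM = 30°  [△FAM]
3. ∠MAN = 30°  [N on ray AF]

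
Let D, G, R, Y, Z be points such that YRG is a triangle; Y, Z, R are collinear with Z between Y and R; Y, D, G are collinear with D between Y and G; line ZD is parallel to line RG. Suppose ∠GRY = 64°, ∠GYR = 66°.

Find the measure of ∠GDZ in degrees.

1. ∠RGY = 50°  [△YRG]
2. ∠YDZ = 50°  [ZD∥RG, corresponding at D]
3. ∠GDZ = 130°  [linear pair at D on YG]

∠GDZ = 130°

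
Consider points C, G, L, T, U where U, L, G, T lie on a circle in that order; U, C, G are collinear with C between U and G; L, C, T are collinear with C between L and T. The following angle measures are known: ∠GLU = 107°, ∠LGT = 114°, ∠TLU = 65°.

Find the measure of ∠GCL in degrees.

∠GCL = 89°

1. ∠GTU = 73°  [cyclic ULGT, opposite ∠L+∠T]
2. ∠LUT = 66°  [cyclic ULGT, opposite ∠U+∠G]
3. ∠TGU = 65°  [same arc UT]
4. ∠LTU = 49°  [△ULT]
5. ∠GUT = 42°  [△UGT]
6. ∠LGU = 49°  [same arc UL]
7. ∠GLT = 42°  [same arc GT]
8. ∠GCL = 89°  [△LCG]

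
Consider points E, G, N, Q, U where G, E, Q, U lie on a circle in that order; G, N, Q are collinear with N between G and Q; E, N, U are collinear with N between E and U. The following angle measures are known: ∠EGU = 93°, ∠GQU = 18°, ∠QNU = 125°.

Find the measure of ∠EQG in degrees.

∠EQG = 69°

1. ∠EQU = 87°  [cyclic GEQU, opposite ∠G+∠Q]
2. ∠EUQ = 37°  [△QNU]
3. ∠ENG = 125°  [vertical angles at N]
4. ∠QEU = 56°  [△EQU]
5. ∠ENQ = 55°  [linear pair at N on GQ]
6. ∠EQG = 69°  [△ENQ]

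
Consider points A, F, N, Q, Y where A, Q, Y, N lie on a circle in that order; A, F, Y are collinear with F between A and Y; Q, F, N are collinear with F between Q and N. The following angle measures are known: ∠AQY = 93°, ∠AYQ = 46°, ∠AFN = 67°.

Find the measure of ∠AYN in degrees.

1. ∠ANY = 87°  [cyclic AQYN, opposite ∠Q+∠N]
2. ∠ANQ = 46°  [same arc AQ]
3. ∠NAY = 67°  [△AFN]
4. ∠AYN = 26°  [△AYN]

∠AYN = 26°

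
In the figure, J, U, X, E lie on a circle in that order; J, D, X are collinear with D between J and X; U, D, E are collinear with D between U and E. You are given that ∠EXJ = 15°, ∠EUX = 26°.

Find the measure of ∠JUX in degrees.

∠JUX = 41°

1. ∠EJX = 26°  [same arc XE]
2. ∠JEX = 139°  [△JXE]
3. ∠JUX = 41°  [cyclic JUXE, opposite ∠U+∠E]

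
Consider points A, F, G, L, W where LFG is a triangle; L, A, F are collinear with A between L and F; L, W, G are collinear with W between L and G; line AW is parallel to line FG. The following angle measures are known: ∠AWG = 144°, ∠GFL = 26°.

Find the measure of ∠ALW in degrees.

∠ALW = 118°

1. ∠AWL = 36°  [linear pair at W on LG]
2. ∠LAW = 26°  [AW∥FG, corresponding at A]
3. ∠ALW = 118°  [△LAW]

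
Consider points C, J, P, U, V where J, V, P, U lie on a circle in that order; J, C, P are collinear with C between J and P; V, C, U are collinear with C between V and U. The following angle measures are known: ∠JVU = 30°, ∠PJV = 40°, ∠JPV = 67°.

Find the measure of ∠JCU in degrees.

1. ∠JPU = 30°  [same arc JU]
2. ∠PUV = 40°  [same arc VP]
3. ∠PCU = 110°  [△PCU]
4. ∠JCU = 70°  [linear pair at C on JP]

∠JCU = 70°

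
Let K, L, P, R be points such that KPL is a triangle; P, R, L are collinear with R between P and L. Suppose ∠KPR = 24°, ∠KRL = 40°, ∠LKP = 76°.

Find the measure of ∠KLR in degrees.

1. ∠KPL = 24°  [R on ray PL]
2. ∠KLP = 80°  [△KPL]
3. ∠KLR = 80°  [R on ray LP]

∠KLR = 80°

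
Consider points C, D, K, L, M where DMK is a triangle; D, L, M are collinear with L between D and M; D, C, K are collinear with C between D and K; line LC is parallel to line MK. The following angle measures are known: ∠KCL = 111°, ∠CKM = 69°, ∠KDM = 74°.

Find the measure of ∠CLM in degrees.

∠CLM = 143°

1. ∠DCL = 69°  [linear pair at C on DK]
2. ∠CDL = 74°  [L on DM, C on DK]
3. ∠CLD = 37°  [△DLC]
4. ∠CLM = 143°  [linear pair at L on DM]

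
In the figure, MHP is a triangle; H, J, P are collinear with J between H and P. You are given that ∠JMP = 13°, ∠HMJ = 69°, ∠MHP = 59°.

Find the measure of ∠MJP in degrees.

1. ∠JHM = 59°  [J on ray HP]
2. ∠HJM = 52°  [△MHJ]
3. ∠MJP = 128°  [linear pair at J on HP]

∠MJP = 128°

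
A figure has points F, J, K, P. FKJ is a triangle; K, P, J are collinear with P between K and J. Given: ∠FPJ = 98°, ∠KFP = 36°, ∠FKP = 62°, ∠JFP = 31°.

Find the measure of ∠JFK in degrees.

1. ∠FJP = 51°  [△FPJ]
2. ∠FKJ = 62°  [P on ray KJ]
3. ∠FJK = 51°  [P on ray JK]
4. ∠JFK = 67°  [△FKJ]

∠JFK = 67°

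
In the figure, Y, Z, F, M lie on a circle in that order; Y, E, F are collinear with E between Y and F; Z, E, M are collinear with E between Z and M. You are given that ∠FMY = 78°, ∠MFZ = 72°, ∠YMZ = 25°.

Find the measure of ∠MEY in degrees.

∠MEY = 100°

1. ∠MYZ = 108°  [cyclic YZFM, opposite ∠Y+∠F]
2. ∠MZY = 47°  [△YZM]
3. ∠MFY = 47°  [same arc YM]
4. ∠FYM = 55°  [△YFM]
5. ∠MEY = 100°  [△YEM]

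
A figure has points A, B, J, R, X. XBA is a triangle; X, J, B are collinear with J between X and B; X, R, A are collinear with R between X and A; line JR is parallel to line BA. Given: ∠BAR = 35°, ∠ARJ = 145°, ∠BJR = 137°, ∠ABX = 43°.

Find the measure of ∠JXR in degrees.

1. ∠JRX = 35°  [linear pair at R on XA]
2. ∠RJX = 43°  [linear pair at J on XB]
3. ∠JXR = 102°  [△XJR]

∠JXR = 102°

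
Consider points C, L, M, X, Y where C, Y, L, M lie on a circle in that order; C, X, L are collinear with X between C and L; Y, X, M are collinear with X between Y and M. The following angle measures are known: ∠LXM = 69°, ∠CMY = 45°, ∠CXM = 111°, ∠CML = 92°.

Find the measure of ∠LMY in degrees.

1. ∠LCM = 24°  [△CXM]
2. ∠CLM = 64°  [△CLM]
3. ∠LMY = 47°  [△LXM]

∠LMY = 47°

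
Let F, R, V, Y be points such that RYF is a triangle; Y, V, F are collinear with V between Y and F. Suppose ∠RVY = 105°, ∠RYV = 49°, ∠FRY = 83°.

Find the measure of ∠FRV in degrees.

1. ∠FVR = 75°  [linear pair at V on YF]
2. ∠FYR = 49°  [V on ray YF]
3. ∠RFY = 48°  [△RYF]
4. ∠RFV = 48°  [V on ray FY]
5. ∠FRV = 57°  [△RVF]

∠FRV = 57°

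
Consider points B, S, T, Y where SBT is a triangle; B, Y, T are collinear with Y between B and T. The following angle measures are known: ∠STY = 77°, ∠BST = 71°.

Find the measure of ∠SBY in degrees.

1. ∠BTS = 77°  [Y on ray TB]
2. ∠SBT = 32°  [△SBT]
3. ∠SBY = 32°  [Y on ray BT]

∠SBY = 32°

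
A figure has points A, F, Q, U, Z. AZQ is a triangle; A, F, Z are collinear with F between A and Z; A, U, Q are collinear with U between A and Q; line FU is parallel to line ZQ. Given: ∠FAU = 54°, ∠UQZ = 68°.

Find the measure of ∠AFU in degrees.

∠AFU = 58°

1. ∠QAZ = 54°  [F on AZ, U on AQ]
2. ∠AQZ = 68°  [U on ray QA]
3. ∠AZQ = 58°  [△AZQ]
4. ∠AFU = 58°  [FU∥ZQ, corresponding at F]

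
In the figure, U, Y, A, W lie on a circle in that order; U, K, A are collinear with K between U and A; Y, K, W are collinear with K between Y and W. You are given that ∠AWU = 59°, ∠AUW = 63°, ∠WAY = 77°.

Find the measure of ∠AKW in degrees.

∠AKW = 82°

1. ∠UAW = 58°  [△UAW]
2. ∠AYW = 63°  [same arc AW]
3. ∠AWY = 40°  [△YAW]
4. ∠AKW = 82°  [△AKW]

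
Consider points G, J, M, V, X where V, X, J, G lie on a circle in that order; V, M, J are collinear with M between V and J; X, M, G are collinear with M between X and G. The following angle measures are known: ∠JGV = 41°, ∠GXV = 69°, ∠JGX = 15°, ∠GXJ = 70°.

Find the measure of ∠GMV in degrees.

∠GMV = 84°

1. ∠GJV = 69°  [same arc VG]
2. ∠GMJ = 96°  [△JMG]
3. ∠GMV = 84°  [linear pair at M on VJ]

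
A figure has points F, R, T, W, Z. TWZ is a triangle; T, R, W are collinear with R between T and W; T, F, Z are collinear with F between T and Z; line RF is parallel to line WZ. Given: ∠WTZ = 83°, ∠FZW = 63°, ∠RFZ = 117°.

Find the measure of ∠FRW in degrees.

1. ∠FTR = 83°  [R on TW, F on TZ]
2. ∠RFT = 63°  [linear pair at F on TZ]
3. ∠FRT = 34°  [△TRF]
4. ∠FRW = 146°  [linear pair at R on TW]

∠FRW = 146°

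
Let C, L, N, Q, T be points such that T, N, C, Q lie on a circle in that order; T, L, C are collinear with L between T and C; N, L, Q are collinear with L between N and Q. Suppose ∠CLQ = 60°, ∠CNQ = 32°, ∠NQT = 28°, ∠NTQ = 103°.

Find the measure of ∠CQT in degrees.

1. ∠NLT = 60°  [vertical angles at L]
2. ∠NCT = 28°  [same arc TN]
3. ∠QNT = 49°  [△TNQ]
4. ∠CTN = 71°  [△TLN]
5. ∠CNT = 81°  [△TNC]
6. ∠CQT = 99°  [cyclic TNCQ, opposite ∠N+∠Q]

∠CQT = 99°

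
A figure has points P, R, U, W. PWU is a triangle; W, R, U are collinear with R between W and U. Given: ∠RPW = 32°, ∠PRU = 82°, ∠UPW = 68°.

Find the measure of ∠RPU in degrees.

∠RPU = 36°

1. ∠PRW = 98°  [linear pair at R on WU]
2. ∠PWR = 50°  [△PWR]
3. ∠PWU = 50°  [R on ray WU]
4. ∠PUW = 62°  [△PWU]
5. ∠PUR = 62°  [R on ray UW]
6. ∠RPU = 36°  [△PRU]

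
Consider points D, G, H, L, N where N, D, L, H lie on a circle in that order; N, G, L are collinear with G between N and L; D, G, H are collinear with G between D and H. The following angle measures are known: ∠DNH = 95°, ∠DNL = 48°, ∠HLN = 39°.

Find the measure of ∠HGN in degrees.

1. ∠DHL = 48°  [same arc DL]
2. ∠HGL = 93°  [△LGH]
3. ∠HGN = 87°  [linear pair at G on NL]

∠HGN = 87°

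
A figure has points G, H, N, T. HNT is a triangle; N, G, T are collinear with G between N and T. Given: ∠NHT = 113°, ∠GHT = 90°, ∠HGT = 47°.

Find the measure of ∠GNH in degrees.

∠GNH = 24°

1. ∠GTH = 43°  [△HGT]
2. ∠HTN = 43°  [G on ray TN]
3. ∠HNT = 24°  [△HNT]
4. ∠GNH = 24°  [G on ray NT]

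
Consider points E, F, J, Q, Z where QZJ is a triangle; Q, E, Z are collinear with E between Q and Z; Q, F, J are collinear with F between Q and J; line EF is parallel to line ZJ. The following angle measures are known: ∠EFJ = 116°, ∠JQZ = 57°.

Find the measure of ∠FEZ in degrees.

∠FEZ = 121°

1. ∠EFQ = 64°  [linear pair at F on QJ]
2. ∠EQF = 57°  [E on QZ, F on QJ]
3. ∠FEQ = 59°  [△QEF]
4. ∠FEZ = 121°  [linear pair at E on QZ]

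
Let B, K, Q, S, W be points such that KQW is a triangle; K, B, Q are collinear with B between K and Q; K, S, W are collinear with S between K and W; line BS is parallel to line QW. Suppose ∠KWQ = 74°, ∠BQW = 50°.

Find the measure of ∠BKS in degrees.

∠BKS = 56°

1. ∠KQW = 50°  [B on ray QK]
2. ∠QKW = 56°  [△KQW]
3. ∠BKS = 56°  [B on KQ, S on KW]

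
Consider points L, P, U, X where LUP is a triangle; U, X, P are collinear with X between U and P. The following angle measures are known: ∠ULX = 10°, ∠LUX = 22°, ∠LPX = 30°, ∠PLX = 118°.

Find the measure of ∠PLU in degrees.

1. ∠LUP = 22°  [X on ray UP]
2. ∠LPU = 30°  [X on ray PU]
3. ∠PLU = 128°  [△LUP]

∠PLU = 128°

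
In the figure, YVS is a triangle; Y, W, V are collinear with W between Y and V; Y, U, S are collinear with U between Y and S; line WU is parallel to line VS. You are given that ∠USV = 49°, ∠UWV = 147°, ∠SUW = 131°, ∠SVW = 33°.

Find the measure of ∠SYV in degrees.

∠SYV = 98°

1. ∠VSY = 49°  [U on ray SY]
2. ∠SVY = 33°  [W on ray VY]
3. ∠SYV = 98°  [△YVS]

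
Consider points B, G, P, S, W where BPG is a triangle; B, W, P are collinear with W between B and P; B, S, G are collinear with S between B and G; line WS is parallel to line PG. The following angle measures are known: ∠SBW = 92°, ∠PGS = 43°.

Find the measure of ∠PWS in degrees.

1. ∠GBP = 92°  [W on BP, S on BG]
2. ∠BGP = 43°  [S on ray GB]
3. ∠BPG = 45°  [△BPG]
4. ∠BWS = 45°  [WS∥PG, corresponding at W]
5. ∠PWS = 135°  [linear pair at W on BP]

∠PWS = 135°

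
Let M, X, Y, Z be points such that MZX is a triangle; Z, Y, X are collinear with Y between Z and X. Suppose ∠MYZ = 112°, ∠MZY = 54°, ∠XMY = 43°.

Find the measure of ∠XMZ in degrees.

∠XMZ = 57°

1. ∠MYX = 68°  [linear pair at Y on ZX]
2. ∠MZX = 54°  [Y on ray ZX]
3. ∠MXY = 69°  [△MYX]
4. ∠MXZ = 69°  [Y on ray XZ]
5. ∠XMZ = 57°  [△MZX]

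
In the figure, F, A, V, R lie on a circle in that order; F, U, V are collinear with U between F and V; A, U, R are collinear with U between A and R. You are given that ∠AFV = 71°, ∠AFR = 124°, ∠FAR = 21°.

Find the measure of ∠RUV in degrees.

∠RUV = 88°

1. ∠ARV = 71°  [same arc AV]
2. ∠FVR = 21°  [same arc FR]
3. ∠RUV = 88°  [△VUR]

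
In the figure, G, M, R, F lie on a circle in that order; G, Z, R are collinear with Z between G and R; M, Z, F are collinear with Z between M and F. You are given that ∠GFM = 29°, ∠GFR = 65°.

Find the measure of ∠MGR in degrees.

1. ∠GRM = 29°  [same arc GM]
2. ∠GMR = 115°  [cyclic GMRF, opposite ∠M+∠F]
3. ∠MGR = 36°  [△GMR]

∠MGR = 36°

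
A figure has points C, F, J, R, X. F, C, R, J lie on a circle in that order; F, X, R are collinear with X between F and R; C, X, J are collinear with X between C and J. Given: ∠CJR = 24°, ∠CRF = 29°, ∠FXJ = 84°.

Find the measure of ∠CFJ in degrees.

∠CFJ = 91°

1. ∠CFR = 24°  [same arc CR]
2. ∠CJF = 29°  [same arc FC]
3. ∠CXR = 84°  [vertical angles at X]
4. ∠CXF = 96°  [linear pair at X on FR]
5. ∠FCJ = 60°  [△FXC]
6. ∠CFJ = 91°  [△FCJ]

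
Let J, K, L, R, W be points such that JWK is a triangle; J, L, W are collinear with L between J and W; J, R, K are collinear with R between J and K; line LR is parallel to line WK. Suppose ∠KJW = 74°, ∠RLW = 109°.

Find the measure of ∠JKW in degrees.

1. ∠LJR = 74°  [L on JW, R on JK]
2. ∠JLR = 71°  [linear pair at L on JW]
3. ∠JRL = 35°  [△JLR]
4. ∠JKW = 35°  [LR∥WK, corresponding at R]

∠JKW = 35°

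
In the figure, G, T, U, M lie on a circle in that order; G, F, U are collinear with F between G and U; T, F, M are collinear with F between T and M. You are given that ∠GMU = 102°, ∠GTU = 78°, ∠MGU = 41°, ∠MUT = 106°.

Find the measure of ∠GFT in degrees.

1. ∠GUM = 37°  [△GUM]
2. ∠MTU = 41°  [same arc UM]
3. ∠TMU = 33°  [△TUM]
4. ∠GTM = 37°  [same arc GM]
5. ∠TGU = 33°  [same arc TU]
6. ∠GFT = 110°  [△GFT]

∠GFT = 110°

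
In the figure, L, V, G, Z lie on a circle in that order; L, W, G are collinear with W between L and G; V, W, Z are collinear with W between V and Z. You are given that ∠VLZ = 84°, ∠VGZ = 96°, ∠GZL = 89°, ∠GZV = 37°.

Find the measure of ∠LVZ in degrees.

∠LVZ = 44°

1. ∠GVZ = 47°  [△VGZ]
2. ∠GLZ = 47°  [same arc GZ]
3. ∠LGZ = 44°  [△LGZ]
4. ∠LVZ = 44°  [same arc LZ]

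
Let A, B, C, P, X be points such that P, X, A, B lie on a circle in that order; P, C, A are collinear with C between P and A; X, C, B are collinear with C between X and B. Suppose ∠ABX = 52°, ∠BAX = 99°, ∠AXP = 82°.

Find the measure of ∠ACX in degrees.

1. ∠APX = 52°  [same arc XA]
2. ∠AXB = 29°  [△XAB]
3. ∠PAX = 46°  [△PXA]
4. ∠ACX = 105°  [△XCA]

∠ACX = 105°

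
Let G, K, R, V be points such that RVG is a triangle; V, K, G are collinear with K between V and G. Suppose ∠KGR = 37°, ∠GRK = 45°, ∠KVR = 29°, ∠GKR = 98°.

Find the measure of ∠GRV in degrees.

1. ∠RGV = 37°  [K on ray GV]
2. ∠GVR = 29°  [K on ray VG]
3. ∠GRV = 114°  [△RVG]

∠GRV = 114°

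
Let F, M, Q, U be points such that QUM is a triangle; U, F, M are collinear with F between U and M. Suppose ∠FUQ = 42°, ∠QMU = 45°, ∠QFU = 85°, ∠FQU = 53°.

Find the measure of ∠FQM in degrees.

∠FQM = 40°

1. ∠FMQ = 45°  [F on ray MU]
2. ∠MFQ = 95°  [linear pair at F on UM]
3. ∠FQM = 40°  [△QFM]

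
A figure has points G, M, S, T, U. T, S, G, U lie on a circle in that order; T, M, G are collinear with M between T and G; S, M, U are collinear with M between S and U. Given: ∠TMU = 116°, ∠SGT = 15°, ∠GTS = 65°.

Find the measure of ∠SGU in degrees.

∠SGU = 66°

1. ∠GMS = 116°  [vertical angles at M]
2. ∠GSU = 49°  [△SMG]
3. ∠GUS = 65°  [same arc SG]
4. ∠SGU = 66°  [△SGU]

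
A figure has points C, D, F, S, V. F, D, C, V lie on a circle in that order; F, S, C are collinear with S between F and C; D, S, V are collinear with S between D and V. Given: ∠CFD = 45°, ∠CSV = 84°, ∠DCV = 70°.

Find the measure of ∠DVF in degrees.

1. ∠DSF = 84°  [vertical angles at S]
2. ∠DFV = 110°  [cyclic FDCV, opposite ∠F+∠C]
3. ∠FDV = 51°  [△FSD]
4. ∠DVF = 19°  [△FDV]

∠DVF = 19°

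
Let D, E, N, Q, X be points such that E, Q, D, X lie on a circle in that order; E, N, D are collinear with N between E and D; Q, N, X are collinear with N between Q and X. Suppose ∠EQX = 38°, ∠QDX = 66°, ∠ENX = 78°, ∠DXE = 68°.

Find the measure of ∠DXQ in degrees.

1. ∠EDX = 38°  [same arc EX]
2. ∠DNX = 102°  [linear pair at N on ED]
3. ∠DXQ = 40°  [△DNX]

∠DXQ = 40°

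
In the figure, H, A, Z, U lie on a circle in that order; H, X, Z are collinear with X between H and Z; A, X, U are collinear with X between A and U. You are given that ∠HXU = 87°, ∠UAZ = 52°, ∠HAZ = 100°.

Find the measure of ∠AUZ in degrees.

∠AUZ = 39°

1. ∠AXZ = 87°  [vertical angles at X]
2. ∠AZH = 41°  [△AXZ]
3. ∠AHZ = 39°  [△HAZ]
4. ∠AUZ = 39°  [same arc AZ]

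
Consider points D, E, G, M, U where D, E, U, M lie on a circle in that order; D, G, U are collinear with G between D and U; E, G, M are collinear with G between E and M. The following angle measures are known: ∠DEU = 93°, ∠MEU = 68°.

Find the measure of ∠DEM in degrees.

1. ∠DMU = 87°  [cyclic DEUM, opposite ∠E+∠M]
2. ∠MDU = 68°  [same arc UM]
3. ∠DUM = 25°  [△DUM]
4. ∠DEM = 25°  [same arc DM]

∠DEM = 25°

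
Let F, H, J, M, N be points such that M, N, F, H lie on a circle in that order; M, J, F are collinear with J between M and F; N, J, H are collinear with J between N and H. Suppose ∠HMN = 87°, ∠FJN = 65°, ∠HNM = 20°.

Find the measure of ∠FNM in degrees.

∠FNM = 62°

1. ∠MHN = 73°  [△MNH]
2. ∠MJN = 115°  [linear pair at J on MF]
3. ∠FMN = 45°  [△MJN]
4. ∠MFN = 73°  [same arc MN]
5. ∠FNM = 62°  [△MNF]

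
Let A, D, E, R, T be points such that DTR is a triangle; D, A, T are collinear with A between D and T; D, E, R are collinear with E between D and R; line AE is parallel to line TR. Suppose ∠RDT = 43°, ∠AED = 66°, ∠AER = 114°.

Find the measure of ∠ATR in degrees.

1. ∠ADE = 43°  [A on DT, E on DR]
2. ∠DAE = 71°  [△DAE]
3. ∠EAT = 109°  [linear pair at A on DT]
4. ∠ATR = 71°  [AE∥TR, co-interior at T–A]

∠ATR = 71°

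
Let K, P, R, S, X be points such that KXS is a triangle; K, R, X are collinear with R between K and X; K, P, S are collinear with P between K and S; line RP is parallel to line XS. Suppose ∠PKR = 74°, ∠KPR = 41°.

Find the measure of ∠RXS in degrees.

∠RXS = 65°

1. ∠KRP = 65°  [△KRP]
2. ∠PRX = 115°  [linear pair at R on KX]
3. ∠RXS = 65°  [RP∥XS, co-interior at X–R]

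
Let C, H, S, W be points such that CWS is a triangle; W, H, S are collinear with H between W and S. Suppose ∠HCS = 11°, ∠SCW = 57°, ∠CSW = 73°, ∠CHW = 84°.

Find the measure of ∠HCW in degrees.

1. ∠CWS = 50°  [△CWS]
2. ∠CWH = 50°  [H on ray WS]
3. ∠HCW = 46°  [△CWH]

∠HCW = 46°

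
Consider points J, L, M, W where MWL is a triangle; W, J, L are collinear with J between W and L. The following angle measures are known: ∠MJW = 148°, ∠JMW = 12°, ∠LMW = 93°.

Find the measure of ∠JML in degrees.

∠JML = 81°

1. ∠JWM = 20°  [△MWJ]
2. ∠LJM = 32°  [linear pair at J on WL]
3. ∠LWM = 20°  [J on ray WL]
4. ∠MLW = 67°  [△MWL]
5. ∠JLM = 67°  [J on ray LW]
6. ∠JML = 81°  [△MJL]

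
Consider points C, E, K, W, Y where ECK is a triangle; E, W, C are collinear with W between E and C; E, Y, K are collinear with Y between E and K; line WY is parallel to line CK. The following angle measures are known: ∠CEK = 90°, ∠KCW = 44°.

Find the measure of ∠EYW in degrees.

∠EYW = 46°

1. ∠ECK = 44°  [W on ray CE]
2. ∠CKE = 46°  [△ECK]
3. ∠EYW = 46°  [WY∥CK, corresponding at Y]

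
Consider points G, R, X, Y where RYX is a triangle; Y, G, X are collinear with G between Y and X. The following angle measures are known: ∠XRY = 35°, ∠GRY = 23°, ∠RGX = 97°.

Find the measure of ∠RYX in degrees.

1. ∠RGY = 83°  [linear pair at G on YX]
2. ∠GYR = 74°  [△RYG]
3. ∠RYX = 74°  [G on ray YX]

∠RYX = 74°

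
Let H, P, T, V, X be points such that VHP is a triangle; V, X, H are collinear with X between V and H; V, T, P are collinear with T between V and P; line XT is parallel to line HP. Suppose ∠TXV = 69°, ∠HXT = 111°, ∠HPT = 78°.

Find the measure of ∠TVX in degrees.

∠TVX = 33°

1. ∠PHV = 69°  [XT∥HP, corresponding at X]
2. ∠HPV = 78°  [T on ray PV]
3. ∠HVP = 33°  [△VHP]
4. ∠TVX = 33°  [X on VH, T on VP]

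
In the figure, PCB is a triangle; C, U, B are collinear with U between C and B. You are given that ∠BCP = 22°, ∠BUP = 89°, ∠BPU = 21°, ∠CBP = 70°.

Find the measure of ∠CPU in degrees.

∠CPU = 67°

1. ∠PCU = 22°  [U on ray CB]
2. ∠CUP = 91°  [linear pair at U on CB]
3. ∠CPU = 67°  [△PCU]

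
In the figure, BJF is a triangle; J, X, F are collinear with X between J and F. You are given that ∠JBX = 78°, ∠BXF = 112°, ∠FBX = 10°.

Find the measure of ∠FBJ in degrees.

1. ∠BFX = 58°  [△BXF]
2. ∠BXJ = 68°  [linear pair at X on JF]
3. ∠BFJ = 58°  [X on ray FJ]
4. ∠BJX = 34°  [△BJX]
5. ∠BJF = 34°  [X on ray JF]
6. ∠FBJ = 88°  [△BJF]

∠FBJ = 88°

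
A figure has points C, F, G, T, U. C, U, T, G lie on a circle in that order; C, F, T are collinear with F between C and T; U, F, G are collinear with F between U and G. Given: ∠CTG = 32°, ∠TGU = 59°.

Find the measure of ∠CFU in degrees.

∠CFU = 89°

1. ∠CUG = 32°  [same arc CG]
2. ∠TCU = 59°  [same arc UT]
3. ∠CFU = 89°  [△CFU]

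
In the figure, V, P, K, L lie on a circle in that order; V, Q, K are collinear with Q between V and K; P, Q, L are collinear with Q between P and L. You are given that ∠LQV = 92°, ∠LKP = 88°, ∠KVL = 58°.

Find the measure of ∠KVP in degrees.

1. ∠KQP = 92°  [vertical angles at Q]
2. ∠PLV = 30°  [△VQL]
3. ∠LVP = 92°  [cyclic VPKL, opposite ∠V+∠K]
4. ∠PQV = 88°  [linear pair at Q on VK]
5. ∠LPV = 58°  [△VPL]
6. ∠KVP = 34°  [△VQP]

∠KVP = 34°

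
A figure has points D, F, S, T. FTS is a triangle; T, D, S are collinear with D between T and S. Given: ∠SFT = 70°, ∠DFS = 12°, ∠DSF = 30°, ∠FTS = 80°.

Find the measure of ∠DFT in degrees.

1. ∠FDS = 138°  [△FDS]
2. ∠DTF = 80°  [D on ray TS]
3. ∠FDT = 42°  [linear pair at D on TS]
4. ∠DFT = 58°  [△FTD]

∠DFT = 58°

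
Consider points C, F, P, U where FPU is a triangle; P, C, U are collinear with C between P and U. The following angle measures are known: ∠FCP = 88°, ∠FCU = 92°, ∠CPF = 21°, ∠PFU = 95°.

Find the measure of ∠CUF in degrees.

1. ∠FPU = 21°  [C on ray PU]
2. ∠FUP = 64°  [△FPU]
3. ∠CUF = 64°  [C on ray UP]

∠CUF = 64°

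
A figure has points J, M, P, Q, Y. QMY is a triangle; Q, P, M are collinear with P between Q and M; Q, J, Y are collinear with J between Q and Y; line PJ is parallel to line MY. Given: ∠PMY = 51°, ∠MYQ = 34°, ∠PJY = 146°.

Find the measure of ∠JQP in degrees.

1. ∠QMY = 51°  [P on ray MQ]
2. ∠MQY = 95°  [△QMY]
3. ∠JQP = 95°  [P on QM, J on QY]

∠JQP = 95°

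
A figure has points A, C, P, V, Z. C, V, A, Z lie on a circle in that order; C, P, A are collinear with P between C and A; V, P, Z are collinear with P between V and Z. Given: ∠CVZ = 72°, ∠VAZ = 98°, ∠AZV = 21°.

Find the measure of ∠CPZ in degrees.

1. ∠CAZ = 72°  [same arc CZ]
2. ∠APZ = 87°  [△APZ]
3. ∠CPZ = 93°  [linear pair at P on CA]

∠CPZ = 93°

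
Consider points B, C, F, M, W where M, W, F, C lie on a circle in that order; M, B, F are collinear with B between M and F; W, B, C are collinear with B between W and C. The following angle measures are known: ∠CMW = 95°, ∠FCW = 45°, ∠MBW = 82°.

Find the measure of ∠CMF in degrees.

1. ∠CFW = 85°  [cyclic MWFC, opposite ∠M+∠F]
2. ∠CWF = 50°  [△WFC]
3. ∠CMF = 50°  [same arc FC]

∠CMF = 50°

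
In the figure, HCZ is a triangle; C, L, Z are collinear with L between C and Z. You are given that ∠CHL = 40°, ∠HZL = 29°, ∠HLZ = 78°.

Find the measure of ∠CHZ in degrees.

∠CHZ = 113°

1. ∠CZH = 29°  [L on ray ZC]
2. ∠CLH = 102°  [linear pair at L on CZ]
3. ∠HCL = 38°  [△HCL]
4. ∠HCZ = 38°  [L on ray CZ]
5. ∠CHZ = 113°  [△HCZ]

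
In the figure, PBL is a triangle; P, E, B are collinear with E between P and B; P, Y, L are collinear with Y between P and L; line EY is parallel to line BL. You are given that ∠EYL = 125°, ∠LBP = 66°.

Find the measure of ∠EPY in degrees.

1. ∠EYP = 55°  [linear pair at Y on PL]
2. ∠PEY = 66°  [EY∥BL, corresponding at E]
3. ∠EPY = 59°  [△PEY]

∠EPY = 59°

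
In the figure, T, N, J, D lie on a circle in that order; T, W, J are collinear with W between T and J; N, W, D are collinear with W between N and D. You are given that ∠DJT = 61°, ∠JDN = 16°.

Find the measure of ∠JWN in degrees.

∠JWN = 77°

1. ∠DNT = 61°  [same arc TD]
2. ∠JTN = 16°  [same arc NJ]
3. ∠NWT = 103°  [△TWN]
4. ∠JWN = 77°  [linear pair at W on TJ]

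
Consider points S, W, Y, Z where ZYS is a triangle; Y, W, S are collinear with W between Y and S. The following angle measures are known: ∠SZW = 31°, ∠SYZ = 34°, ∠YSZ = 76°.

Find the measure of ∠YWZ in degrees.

∠YWZ = 107°

1. ∠WSZ = 76°  [W on ray SY]
2. ∠SWZ = 73°  [△ZWS]
3. ∠YWZ = 107°  [linear pair at W on YS]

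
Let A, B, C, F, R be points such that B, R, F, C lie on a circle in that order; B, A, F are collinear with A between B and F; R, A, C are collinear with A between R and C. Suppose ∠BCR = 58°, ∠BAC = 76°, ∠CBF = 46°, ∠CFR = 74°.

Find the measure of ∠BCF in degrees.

1. ∠CAF = 104°  [linear pair at A on BF]
2. ∠CRF = 46°  [same arc FC]
3. ∠FCR = 60°  [△RFC]
4. ∠BFC = 16°  [△FAC]
5. ∠BCF = 118°  [△BFC]

∠BCF = 118°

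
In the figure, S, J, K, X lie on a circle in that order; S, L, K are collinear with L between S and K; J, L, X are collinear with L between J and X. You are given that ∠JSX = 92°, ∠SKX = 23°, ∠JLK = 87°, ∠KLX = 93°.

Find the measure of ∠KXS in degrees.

∠KXS = 129°

1. ∠SJX = 23°  [same arc SX]
2. ∠SLX = 87°  [vertical angles at L]
3. ∠JXS = 65°  [△SJX]
4. ∠KSX = 28°  [△SLX]
5. ∠KXS = 129°  [△SKX]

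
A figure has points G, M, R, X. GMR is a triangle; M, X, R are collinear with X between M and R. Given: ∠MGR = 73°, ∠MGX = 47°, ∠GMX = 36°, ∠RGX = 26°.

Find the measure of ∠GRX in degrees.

∠GRX = 71°

1. ∠GXM = 97°  [△GMX]
2. ∠GXR = 83°  [linear pair at X on MR]
3. ∠GRX = 71°  [△GXR]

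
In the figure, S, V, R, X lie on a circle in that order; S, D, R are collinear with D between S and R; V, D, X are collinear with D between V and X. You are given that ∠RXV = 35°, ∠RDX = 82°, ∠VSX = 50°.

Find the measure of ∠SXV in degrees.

1. ∠RSV = 35°  [same arc VR]
2. ∠SDV = 82°  [vertical angles at D]
3. ∠SVX = 63°  [△SDV]
4. ∠SXV = 67°  [△SVX]

∠SXV = 67°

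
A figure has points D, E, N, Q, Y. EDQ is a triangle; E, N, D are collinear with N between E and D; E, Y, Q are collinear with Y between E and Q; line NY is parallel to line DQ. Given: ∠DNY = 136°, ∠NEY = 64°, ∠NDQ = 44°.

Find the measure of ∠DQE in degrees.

∠DQE = 72°

1. ∠ENY = 44°  [linear pair at N on ED]
2. ∠EYN = 72°  [△ENY]
3. ∠DQE = 72°  [NY∥DQ, corresponding at Y]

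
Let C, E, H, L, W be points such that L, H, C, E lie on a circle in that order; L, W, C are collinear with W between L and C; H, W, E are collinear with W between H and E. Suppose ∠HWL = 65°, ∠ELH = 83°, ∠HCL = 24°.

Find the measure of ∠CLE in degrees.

1. ∠CWE = 65°  [vertical angles at W]
2. ∠HEL = 24°  [same arc LH]
3. ∠EWL = 115°  [linear pair at W on LC]
4. ∠CLE = 41°  [△LWE]

∠CLE = 41°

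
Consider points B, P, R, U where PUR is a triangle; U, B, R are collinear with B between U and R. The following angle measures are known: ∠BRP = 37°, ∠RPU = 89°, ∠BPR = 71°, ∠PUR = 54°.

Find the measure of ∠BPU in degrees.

1. ∠PBR = 72°  [△PBR]
2. ∠BUP = 54°  [B on ray UR]
3. ∠PBU = 108°  [linear pair at B on UR]
4. ∠BPU = 18°  [△PUB]

∠BPU = 18°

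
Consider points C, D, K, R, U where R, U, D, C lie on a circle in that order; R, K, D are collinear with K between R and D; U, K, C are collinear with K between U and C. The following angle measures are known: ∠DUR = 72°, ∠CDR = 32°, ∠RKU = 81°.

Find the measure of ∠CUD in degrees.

1. ∠DCR = 108°  [cyclic RUDC, opposite ∠U+∠C]
2. ∠CRD = 40°  [△RDC]
3. ∠CUD = 40°  [same arc DC]

∠CUD = 40°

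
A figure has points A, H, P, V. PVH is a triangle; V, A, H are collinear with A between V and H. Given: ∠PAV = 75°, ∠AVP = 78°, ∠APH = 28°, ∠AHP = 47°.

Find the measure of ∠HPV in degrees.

∠HPV = 55°

1. ∠HVP = 78°  [A on ray VH]
2. ∠PHV = 47°  [A on ray HV]
3. ∠HPV = 55°  [△PVH]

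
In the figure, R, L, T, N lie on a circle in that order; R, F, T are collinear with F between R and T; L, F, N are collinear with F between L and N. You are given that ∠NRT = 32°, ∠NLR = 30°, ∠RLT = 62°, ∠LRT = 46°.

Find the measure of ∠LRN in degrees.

∠LRN = 78°

1. ∠NLT = 32°  [same arc TN]
2. ∠LNT = 46°  [same arc LT]
3. ∠LTN = 102°  [△LTN]
4. ∠LRN = 78°  [cyclic RLTN, opposite ∠R+∠T]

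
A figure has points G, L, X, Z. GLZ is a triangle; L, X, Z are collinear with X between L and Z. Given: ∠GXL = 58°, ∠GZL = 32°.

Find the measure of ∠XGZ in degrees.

∠XGZ = 26°

1. ∠GXZ = 122°  [linear pair at X on LZ]
2. ∠GZX = 32°  [X on ray ZL]
3. ∠XGZ = 26°  [△GXZ]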